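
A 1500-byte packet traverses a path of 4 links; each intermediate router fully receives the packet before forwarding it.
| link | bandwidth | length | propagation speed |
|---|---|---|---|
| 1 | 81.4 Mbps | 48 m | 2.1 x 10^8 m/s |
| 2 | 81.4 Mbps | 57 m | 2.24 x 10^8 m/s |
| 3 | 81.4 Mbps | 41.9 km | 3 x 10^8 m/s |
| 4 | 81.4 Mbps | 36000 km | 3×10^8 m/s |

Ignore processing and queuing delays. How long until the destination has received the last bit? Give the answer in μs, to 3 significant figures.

L = 1500 × 8 = 12000 bits.
Transmission delay per hop = L/R = 12000/81400000 = 147.42 μs; 4 hops → 589.681 μs.
Propagation delays (d/s per hop): 0.228571, 0.254464, 139.667, 120000 μs; sum = 120140 μs.
End-to-end = 121000 μs.

121000 μs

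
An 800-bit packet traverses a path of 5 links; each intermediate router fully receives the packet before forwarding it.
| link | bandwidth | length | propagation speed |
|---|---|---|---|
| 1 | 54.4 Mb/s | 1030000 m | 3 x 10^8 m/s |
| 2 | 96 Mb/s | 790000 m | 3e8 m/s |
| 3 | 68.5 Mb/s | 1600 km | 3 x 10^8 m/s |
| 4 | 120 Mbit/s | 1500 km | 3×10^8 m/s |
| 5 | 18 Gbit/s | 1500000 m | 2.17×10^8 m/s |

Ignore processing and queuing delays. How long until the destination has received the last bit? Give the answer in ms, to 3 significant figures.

Transmission delays (L/R per hop): 0.0147059, 0.00833333, 0.0116788, 0.00666667, 4.44444e-05 ms; sum = 0.0414292 ms.
Propagation delays (d/s per hop): 3.43333, 2.63333, 5.33333, 5, 6.91244 ms; sum = 23.3124 ms.
End-to-end = 23.4 ms.

23.4 ms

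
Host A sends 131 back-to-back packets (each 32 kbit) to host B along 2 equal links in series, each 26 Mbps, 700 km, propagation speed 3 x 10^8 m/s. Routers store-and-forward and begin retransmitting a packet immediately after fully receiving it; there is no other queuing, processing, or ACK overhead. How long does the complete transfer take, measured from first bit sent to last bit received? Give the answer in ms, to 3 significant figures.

Per-hop transmission t_tx = L/R = 32000/26000000 = 1.23077 ms.
Per-hop propagation t_prop = 700000/300000000 = 2.33333 ms.
Pipeline fill: first packet needs 2·t_tx to clear all hops; remaining 130 packets each add one t_tx.
Total = (2+131-1)·t_tx + 2·t_prop = 132·1.23077 + 2·2.33333 = 167 ms.

167 ms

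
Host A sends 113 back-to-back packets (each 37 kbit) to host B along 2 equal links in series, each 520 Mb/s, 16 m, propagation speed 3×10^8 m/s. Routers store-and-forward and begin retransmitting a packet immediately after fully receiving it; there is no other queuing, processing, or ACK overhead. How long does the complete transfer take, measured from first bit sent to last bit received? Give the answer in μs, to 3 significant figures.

8110 μs

Per-hop transmission t_tx = L/R = 37000/520000000 = 71.1538 μs.
Per-hop propagation t_prop = 16/300000000 = 0.0533333 μs.
Pipeline fill: first packet needs 2·t_tx to clear all hops; remaining 112 packets each add one t_tx.
Total = (2+113-1)·t_tx + 2·t_prop = 114·71.1538 + 2·0.0533333 = 8110 μs.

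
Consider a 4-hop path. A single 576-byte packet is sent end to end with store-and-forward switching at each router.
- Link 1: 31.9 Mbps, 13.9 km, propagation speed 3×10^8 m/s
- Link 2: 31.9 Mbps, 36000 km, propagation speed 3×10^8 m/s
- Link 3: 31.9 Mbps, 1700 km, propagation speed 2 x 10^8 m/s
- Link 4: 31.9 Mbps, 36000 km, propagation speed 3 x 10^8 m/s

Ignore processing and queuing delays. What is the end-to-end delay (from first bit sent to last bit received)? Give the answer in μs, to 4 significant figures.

249100 μs

L = 576 × 8 = 4608 bits.
Transmission delay per hop = L/R = 4608/31900000 = 144.451 μs; 4 hops → 577.806 μs.
Propagation delays (d/s per hop): 46.3333, 120000, 8500, 120000 μs; sum = 248546 μs.
End-to-end = 249100 μs.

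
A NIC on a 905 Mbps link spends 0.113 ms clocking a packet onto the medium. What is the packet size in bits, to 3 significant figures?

L = R × t_tx = 905000000 b/s × 0.000113 s = 102265 bits.

102000 bits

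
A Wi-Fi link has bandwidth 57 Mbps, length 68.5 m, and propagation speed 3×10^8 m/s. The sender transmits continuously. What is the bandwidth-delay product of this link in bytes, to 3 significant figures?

1.63 bytes

Propagation delay = 68.5 / 300000000 = 2.28333e-07 s.
BDP = R × t_prop = 57000000 × 2.28333e-07 = 13.015 bits.
In bytes: 13.015/8 = 1.63 bytes.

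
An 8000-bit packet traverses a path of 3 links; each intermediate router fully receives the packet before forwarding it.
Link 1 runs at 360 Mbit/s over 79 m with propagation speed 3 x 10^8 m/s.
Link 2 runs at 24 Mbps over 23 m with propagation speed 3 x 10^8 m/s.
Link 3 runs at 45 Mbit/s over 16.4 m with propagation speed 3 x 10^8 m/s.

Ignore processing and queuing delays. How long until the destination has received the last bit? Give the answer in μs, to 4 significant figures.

Transmission delays (L/R per hop): 22.2222, 333.333, 177.778 μs; sum = 533.333 μs.
Propagation delays (d/s per hop): 0.263333, 0.0766667, 0.0546667 μs; sum = 0.394667 μs.
End-to-end = 533.7 μs.

533.7 μs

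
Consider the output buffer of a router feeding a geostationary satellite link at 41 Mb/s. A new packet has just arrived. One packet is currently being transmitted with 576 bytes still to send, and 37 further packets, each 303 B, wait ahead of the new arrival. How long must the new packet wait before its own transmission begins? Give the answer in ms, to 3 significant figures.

Each queued packet: L/R = 2424/41000000 = 0.059122 ms.
37 queued → 2.18751 ms.
Plus remaining 4608 bits of current packet: 0.11239 ms.
Queuing delay = 2.30 ms.

2.30 ms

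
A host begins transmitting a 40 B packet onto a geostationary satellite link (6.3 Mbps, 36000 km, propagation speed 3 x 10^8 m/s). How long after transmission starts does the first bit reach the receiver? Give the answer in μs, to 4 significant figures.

120000 μs

First bit experiences only propagation delay: d/s = 36000000/300000000 = 120000 μs.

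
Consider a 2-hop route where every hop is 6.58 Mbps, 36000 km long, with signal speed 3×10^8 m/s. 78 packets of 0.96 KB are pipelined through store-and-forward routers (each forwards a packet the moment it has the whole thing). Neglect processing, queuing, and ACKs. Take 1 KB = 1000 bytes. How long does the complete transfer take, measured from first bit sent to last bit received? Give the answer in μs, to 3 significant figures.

332000 μs

Per-hop transmission t_tx = L/R = 7680/6580000 = 1167.17 μs.
Per-hop propagation t_prop = 36000000/300000000 = 120000 μs.
Pipeline fill: first packet needs 2·t_tx to clear all hops; remaining 77 packets each add one t_tx.
Total = (2+78-1)·t_tx + 2·t_prop = 79·1167.17 + 2·120000 = 332000 μs.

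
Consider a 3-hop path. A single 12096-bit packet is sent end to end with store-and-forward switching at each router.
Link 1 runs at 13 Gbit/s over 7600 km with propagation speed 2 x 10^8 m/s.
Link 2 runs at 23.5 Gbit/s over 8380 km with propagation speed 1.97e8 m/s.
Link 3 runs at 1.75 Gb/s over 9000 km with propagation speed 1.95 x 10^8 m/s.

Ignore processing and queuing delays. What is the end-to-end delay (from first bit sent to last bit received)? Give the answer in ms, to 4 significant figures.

126.7 ms

Transmission delays (L/R per hop): 0.000930462, 0.000514723, 0.006912 ms; sum = 0.00835718 ms.
Propagation delays (d/s per hop): 38, 42.5381, 46.1538 ms; sum = 126.692 ms.
End-to-end = 126.7 ms.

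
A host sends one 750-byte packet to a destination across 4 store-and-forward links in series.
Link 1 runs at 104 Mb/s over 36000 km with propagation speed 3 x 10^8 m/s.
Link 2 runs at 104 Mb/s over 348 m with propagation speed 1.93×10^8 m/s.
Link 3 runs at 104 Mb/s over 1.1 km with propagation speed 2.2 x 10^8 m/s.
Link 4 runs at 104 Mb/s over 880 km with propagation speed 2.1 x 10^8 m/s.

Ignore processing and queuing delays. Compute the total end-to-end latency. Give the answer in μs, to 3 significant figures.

L = 750 × 8 = 6000 bits.
Transmission delay per hop = L/R = 6000/104000000 = 57.6923 μs; 4 hops → 230.769 μs.
Propagation delays (d/s per hop): 120000, 1.80311, 5, 4190.48 μs; sum = 124197 μs.
End-to-end = 124000 μs.

124000 μs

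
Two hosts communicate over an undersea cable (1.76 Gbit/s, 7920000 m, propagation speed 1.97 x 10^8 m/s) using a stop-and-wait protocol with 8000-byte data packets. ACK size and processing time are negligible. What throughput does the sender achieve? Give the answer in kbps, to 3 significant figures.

t_tx = L/R = 64000/1760000000 = 3.63636e-05 s.
t_prop = 7920000/197000000 = 0.040203 s; RTT = 0.0804061 s.
Cycle = t_tx + RTT = 0.0804425 s.
Throughput = L / cycle = 64000 / 0.0804425 = 796 kbps.

796 kbps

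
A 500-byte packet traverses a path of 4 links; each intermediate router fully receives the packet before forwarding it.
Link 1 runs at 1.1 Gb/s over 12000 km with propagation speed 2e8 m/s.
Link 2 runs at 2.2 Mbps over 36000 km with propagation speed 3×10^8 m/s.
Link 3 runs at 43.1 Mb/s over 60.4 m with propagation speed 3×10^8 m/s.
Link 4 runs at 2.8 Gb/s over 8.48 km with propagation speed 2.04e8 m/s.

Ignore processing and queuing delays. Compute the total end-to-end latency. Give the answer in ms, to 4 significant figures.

182.0 ms

L = 500 × 8 = 4000 bits.
Transmission delays (L/R per hop): 0.00363636, 1.81818, 0.0928074, 0.00142857 ms; sum = 1.91605 ms.
Propagation delays (d/s per hop): 60, 120, 0.000201333, 0.0415686 ms; sum = 180.042 ms.
End-to-end = 182.0 ms.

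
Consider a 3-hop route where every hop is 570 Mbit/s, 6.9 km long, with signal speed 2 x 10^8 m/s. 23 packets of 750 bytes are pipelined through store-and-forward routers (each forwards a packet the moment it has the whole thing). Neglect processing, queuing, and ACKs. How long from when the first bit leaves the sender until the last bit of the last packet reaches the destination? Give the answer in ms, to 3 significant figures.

Per-hop transmission t_tx = L/R = 6000/570000000 = 0.0105263 ms.
Per-hop propagation t_prop = 6900/200000000 = 0.0345 ms.
Pipeline fill: first packet needs 3·t_tx to clear all hops; remaining 22 packets each add one t_tx.
Total = (3+23-1)·t_tx + 3·t_prop = 25·0.0105263 + 3·0.0345 = 0.367 ms.

0.367 ms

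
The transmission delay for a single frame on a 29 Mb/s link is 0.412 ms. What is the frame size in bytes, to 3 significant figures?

1490 bytes

L = R × t_tx = 29000000 b/s × 0.000412 s = 11948 bits.
In bytes: 11948 / 8 = 1490 bytes.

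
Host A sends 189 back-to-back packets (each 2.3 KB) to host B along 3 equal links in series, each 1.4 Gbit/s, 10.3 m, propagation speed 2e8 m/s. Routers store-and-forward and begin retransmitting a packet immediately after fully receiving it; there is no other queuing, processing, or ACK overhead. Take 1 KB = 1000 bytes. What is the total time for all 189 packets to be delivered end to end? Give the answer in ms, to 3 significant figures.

2.51 ms

Per-hop transmission t_tx = L/R = 18400/1400000000 = 0.0131429 ms.
Per-hop propagation t_prop = 10.3/200000000 = 5.15e-05 ms.
Pipeline fill: first packet needs 3·t_tx to clear all hops; remaining 188 packets each add one t_tx.
Total = (3+189-1)·t_tx + 3·t_prop = 191·0.0131429 + 3·5.15e-05 = 2.51 ms.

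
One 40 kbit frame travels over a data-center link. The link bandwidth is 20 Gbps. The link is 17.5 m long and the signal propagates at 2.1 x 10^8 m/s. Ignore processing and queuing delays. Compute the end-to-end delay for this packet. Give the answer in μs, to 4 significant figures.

2.083 μs

L = 40000 bits.
Transmission delay = L/R = 40000 / 20000000000 = 2 μs.
Propagation delay = d/s = 17.5 m / 210000000 m/s = 0.0833333 μs.
Total = 2.083 μs.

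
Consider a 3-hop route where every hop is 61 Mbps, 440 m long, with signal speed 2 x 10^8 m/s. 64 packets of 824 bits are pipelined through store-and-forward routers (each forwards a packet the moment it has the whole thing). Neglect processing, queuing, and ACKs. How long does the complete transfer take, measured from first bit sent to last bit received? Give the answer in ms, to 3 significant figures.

Per-hop transmission t_tx = L/R = 824/61000000 = 0.0135082 ms.
Per-hop propagation t_prop = 440/200000000 = 0.0022 ms.
Pipeline fill: first packet needs 3·t_tx to clear all hops; remaining 63 packets each add one t_tx.
Total = (3+64-1)·t_tx + 3·t_prop = 66·0.0135082 + 3·0.0022 = 0.898 ms.

0.898 ms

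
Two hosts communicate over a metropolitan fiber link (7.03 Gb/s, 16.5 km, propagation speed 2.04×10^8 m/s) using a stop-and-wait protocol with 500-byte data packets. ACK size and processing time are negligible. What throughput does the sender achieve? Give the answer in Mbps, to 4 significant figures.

t_tx = L/R = 4000/7030000000 = 5.6899e-07 s.
t_prop = 16500/204000000 = 8.08824e-05 s; RTT = 0.000161765 s.
Cycle = t_tx + RTT = 0.000162334 s.
Throughput = L / cycle = 4000 / 0.000162334 = 24.64 Mbps.

24.64 Mbps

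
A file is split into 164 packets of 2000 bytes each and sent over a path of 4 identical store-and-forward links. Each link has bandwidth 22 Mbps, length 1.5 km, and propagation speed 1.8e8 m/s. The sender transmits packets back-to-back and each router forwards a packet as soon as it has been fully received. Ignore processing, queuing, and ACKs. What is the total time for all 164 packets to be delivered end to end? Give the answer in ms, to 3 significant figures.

121 ms

Per-hop transmission t_tx = L/R = 16000/22000000 = 0.727273 ms.
Per-hop propagation t_prop = 1500/180000000 = 0.00833333 ms.
Pipeline fill: first packet needs 4·t_tx to clear all hops; remaining 163 packets each add one t_tx.
Total = (4+164-1)·t_tx + 4·t_prop = 167·0.727273 + 4·0.00833333 = 121 ms.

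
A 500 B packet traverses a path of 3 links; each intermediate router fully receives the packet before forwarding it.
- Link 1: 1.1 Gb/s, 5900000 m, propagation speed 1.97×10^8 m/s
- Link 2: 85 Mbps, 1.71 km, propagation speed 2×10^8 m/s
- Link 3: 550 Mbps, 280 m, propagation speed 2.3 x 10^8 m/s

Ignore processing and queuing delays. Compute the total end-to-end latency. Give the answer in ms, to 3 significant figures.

30.0 ms

L = 500 × 8 = 4000 bits.
Transmission delays (L/R per hop): 0.00363636, 0.0470588, 0.00727273 ms; sum = 0.0579679 ms.
Propagation delays (d/s per hop): 29.9492, 0.00855, 0.00121739 ms; sum = 29.959 ms.
End-to-end = 30.0 ms.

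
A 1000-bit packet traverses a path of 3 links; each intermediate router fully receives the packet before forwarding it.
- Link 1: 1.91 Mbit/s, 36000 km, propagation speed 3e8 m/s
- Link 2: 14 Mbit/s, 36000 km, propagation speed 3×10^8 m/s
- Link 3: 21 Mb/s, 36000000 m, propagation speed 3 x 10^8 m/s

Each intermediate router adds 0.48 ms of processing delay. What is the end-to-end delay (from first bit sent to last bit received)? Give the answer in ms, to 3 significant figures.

362 ms

Transmission delays (L/R per hop): 0.52356, 0.0714286, 0.047619 ms; sum = 0.642608 ms.
Propagation delays (d/s per hop): 120, 120, 120 ms; sum = 360 ms.
Processing at 2 router(s): 2 × 0.48 ms = 0.96 ms.
End-to-end = 362 ms.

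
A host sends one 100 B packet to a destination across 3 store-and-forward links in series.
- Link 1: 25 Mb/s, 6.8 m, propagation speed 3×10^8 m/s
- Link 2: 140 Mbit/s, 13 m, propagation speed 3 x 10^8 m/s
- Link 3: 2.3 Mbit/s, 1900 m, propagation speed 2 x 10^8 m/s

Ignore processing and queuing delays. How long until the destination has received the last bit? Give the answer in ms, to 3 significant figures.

L = 100 × 8 = 800 bits.
Transmission delays (L/R per hop): 0.032, 0.00571429, 0.347826 ms; sum = 0.38554 ms.
Propagation delays (d/s per hop): 2.26667e-05, 4.33333e-05, 0.0095 ms; sum = 0.009566 ms.
End-to-end = 0.395 ms.

0.395 ms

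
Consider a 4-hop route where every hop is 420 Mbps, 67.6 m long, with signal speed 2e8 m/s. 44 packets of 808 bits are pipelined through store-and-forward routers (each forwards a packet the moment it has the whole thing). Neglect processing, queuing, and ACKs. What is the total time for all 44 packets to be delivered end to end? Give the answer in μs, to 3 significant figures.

Per-hop transmission t_tx = L/R = 808/420000000 = 1.92381 μs.
Per-hop propagation t_prop = 67.6/200000000 = 0.338 μs.
Pipeline fill: first packet needs 4·t_tx to clear all hops; remaining 43 packets each add one t_tx.
Total = (4+44-1)·t_tx + 4·t_prop = 47·1.92381 + 4·0.338 = 91.8 μs.

91.8 μs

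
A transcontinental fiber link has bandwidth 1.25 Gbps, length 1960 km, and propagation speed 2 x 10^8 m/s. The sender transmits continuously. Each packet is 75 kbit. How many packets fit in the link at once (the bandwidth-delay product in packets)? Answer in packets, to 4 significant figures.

Propagation delay = 1960000 / 200000000 = 0.0098 s.
BDP = R × t_prop = 1250000000 × 0.0098 = 12250000 bits.
In packets of 75000 bits: 163.3 packets.

163.3 packets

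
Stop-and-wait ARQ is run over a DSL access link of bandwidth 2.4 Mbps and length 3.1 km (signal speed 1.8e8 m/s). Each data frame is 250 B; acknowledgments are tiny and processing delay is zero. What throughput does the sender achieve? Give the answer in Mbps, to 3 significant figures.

2.30 Mbps

t_tx = L/R = 2000/2400000 = 0.000833333 s.
t_prop = 3100/180000000 = 1.72222e-05 s; RTT = 3.44444e-05 s.
Cycle = t_tx + RTT = 0.000867778 s.
Throughput = L / cycle = 2000 / 0.000867778 = 2.30 Mbps.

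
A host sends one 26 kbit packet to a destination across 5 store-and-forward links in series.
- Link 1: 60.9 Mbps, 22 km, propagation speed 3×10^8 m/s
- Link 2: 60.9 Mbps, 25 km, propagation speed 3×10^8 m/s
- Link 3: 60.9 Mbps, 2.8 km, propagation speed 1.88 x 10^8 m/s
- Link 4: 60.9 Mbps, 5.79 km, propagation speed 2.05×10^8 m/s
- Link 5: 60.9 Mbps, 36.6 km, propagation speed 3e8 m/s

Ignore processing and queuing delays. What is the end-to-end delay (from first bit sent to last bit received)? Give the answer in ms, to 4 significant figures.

2.456 ms

L = 26000 bits.
Transmission delay per hop = L/R = 26000/60900000 = 0.426929 ms; 5 hops → 2.13465 ms.
Propagation delays (d/s per hop): 0.0733333, 0.0833333, 0.0148936, 0.0282439, 0.122 ms; sum = 0.321804 ms.
End-to-end = 2.456 ms.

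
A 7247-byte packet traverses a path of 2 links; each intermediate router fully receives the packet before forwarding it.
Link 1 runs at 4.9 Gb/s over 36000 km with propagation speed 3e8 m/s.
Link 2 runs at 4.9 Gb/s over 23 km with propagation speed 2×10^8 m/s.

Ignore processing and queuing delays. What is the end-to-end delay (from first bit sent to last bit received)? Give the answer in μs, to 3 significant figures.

120000 μs

L = 7247 × 8 = 57976 bits.
Transmission delay per hop = L/R = 57976/4900000000 = 11.8318 μs; 2 hops → 23.6637 μs.
Propagation delays (d/s per hop): 120000, 115 μs; sum = 120115 μs.
End-to-end = 120000 μs.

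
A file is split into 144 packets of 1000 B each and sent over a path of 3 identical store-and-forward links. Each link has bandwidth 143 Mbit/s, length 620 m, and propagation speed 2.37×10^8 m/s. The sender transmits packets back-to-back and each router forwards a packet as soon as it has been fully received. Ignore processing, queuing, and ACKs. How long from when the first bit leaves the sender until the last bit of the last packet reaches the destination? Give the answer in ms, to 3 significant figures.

Per-hop transmission t_tx = L/R = 8000/143000000 = 0.0559441 ms.
Per-hop propagation t_prop = 620/237000000 = 0.00261603 ms.
Pipeline fill: first packet needs 3·t_tx to clear all hops; remaining 143 packets each add one t_tx.
Total = (3+144-1)·t_tx + 3·t_prop = 146·0.0559441 + 3·0.00261603 = 8.18 ms.

8.18 ms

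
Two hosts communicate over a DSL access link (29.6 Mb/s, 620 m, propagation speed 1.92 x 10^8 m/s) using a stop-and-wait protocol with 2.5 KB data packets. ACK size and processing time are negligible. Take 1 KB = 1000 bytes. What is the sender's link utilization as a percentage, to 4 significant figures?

99.05 %

t_tx = L/R = 20000/29600000 = 0.000675676 s.
t_prop = 620/192000000 = 3.22917e-06 s; RTT = 6.45833e-06 s.
Cycle = t_tx + RTT = 0.000682134 s.
Utilization = t_tx / cycle = 0.000675676/0.000682134 = 99.05 %.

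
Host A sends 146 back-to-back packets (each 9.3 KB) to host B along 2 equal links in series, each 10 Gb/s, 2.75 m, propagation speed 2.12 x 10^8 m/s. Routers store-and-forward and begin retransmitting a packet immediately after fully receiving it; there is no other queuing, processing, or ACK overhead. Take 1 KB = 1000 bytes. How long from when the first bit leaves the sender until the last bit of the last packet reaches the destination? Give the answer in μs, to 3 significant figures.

Per-hop transmission t_tx = L/R = 74400/10000000000 = 7.44 μs.
Per-hop propagation t_prop = 2.75/212000000 = 0.0129717 μs.
Pipeline fill: first packet needs 2·t_tx to clear all hops; remaining 145 packets each add one t_tx.
Total = (2+146-1)·t_tx + 2·t_prop = 147·7.44 + 2·0.0129717 = 1090 μs.

1090 μs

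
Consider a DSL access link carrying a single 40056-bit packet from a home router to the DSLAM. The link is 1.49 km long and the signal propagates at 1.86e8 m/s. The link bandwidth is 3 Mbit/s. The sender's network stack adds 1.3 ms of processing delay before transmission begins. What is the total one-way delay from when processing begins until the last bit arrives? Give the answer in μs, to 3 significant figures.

Transmission delay = L/R = 40056 / 3000000 = 13352 μs.
Propagation delay = d/s = 1490 m / 186000000 m/s = 8.01075 μs.
Plus processing delay 1.3 ms = 1300 μs.
Total = 14700 μs.

14700 μs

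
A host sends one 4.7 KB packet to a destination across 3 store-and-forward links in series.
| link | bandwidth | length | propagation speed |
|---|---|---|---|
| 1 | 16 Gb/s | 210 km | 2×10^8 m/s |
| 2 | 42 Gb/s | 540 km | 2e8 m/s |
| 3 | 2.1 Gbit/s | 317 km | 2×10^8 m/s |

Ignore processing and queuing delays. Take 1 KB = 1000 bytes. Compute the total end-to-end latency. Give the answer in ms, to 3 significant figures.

L = 37600 bits.
Transmission delays (L/R per hop): 0.00235, 0.000895238, 0.0179048 ms; sum = 0.02115 ms.
Propagation delays (d/s per hop): 1.05, 2.7, 1.585 ms; sum = 5.335 ms.
End-to-end = 5.36 ms.

5.36 ms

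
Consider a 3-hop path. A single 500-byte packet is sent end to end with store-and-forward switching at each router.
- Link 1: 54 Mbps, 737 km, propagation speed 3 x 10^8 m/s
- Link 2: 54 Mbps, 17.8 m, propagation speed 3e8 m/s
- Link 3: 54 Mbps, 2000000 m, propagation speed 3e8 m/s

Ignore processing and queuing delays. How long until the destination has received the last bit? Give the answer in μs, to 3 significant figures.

L = 500 × 8 = 4000 bits.
Transmission delay per hop = L/R = 4000/54000000 = 74.0741 μs; 3 hops → 222.222 μs.
Propagation delays (d/s per hop): 2456.67, 0.0593333, 6666.67 μs; sum = 9123.39 μs.
End-to-end = 9350 μs.

9350 μs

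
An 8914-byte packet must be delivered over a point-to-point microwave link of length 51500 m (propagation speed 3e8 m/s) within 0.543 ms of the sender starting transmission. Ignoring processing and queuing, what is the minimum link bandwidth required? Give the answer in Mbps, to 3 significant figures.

192 Mbps

L = 71312 bits.
Propagation delay = 51500 / 300000000 = 0.171667 ms.
Transmission budget = 0.543 − 0.171667 = 0.371333 ms.
R ≥ L / t_tx = 71312 bits / 0.000371333 s = 192 Mbps.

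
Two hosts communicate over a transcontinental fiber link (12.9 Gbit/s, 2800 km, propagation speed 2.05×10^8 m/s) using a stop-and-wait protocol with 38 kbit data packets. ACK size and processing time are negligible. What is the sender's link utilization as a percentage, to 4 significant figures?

0.01078 %

t_tx = L/R = 38000/12900000000 = 2.94574e-06 s.
t_prop = 2800000/2.05e+08 = 0.0136585 s; RTT = 0.0273171 s.
Cycle = t_tx + RTT = 0.02732 s.
Utilization = t_tx / cycle = 2.94574e-06/0.02732 = 0.01078 %.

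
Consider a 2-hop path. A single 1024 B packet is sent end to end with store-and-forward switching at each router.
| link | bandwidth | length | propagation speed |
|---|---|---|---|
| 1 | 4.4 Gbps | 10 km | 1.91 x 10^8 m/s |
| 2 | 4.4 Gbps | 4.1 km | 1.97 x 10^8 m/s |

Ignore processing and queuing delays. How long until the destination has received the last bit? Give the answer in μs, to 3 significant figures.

L = 1024 × 8 = 8192 bits.
Transmission delay per hop = L/R = 8192/4400000000 = 1.86182 μs; 2 hops → 3.72364 μs.
Propagation delays (d/s per hop): 52.356, 20.8122 μs; sum = 73.1682 μs.
End-to-end = 76.9 μs.

76.9 μs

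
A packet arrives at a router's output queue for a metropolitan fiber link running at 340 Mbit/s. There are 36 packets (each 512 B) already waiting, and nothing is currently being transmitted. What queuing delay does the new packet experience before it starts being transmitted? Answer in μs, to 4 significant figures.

Each queued packet: L/R = 4096/340000000 = 12.0471 μs.
36 queued → 433.694 μs.
Queuing delay = 433.7 μs.

433.7 μs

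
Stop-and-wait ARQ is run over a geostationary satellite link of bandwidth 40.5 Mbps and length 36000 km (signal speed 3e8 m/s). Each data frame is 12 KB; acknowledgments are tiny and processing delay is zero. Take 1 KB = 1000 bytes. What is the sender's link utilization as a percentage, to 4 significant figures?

0.9780 %

t_tx = L/R = 96000/40500000 = 0.00237037 s.
t_prop = 36000000/300000000 = 0.12 s; RTT = 0.24 s.
Cycle = t_tx + RTT = 0.24237 s.
Utilization = t_tx / cycle = 0.00237037/0.24237 = 0.9780 %.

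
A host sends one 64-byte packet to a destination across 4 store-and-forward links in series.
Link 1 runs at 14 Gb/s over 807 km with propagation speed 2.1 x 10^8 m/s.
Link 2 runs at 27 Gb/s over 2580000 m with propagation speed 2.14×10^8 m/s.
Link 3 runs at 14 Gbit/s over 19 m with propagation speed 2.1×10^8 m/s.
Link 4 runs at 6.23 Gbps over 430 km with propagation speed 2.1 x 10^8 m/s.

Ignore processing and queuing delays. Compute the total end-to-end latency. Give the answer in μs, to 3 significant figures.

L = 64 × 8 = 512 bits.
Transmission delays (L/R per hop): 0.0365714, 0.018963, 0.0365714, 0.082183 μs; sum = 0.174289 μs.
Propagation delays (d/s per hop): 3842.86, 12056.1, 0.0904762, 2047.62 μs; sum = 17946.6 μs.
End-to-end = 17900 μs.

17900 μs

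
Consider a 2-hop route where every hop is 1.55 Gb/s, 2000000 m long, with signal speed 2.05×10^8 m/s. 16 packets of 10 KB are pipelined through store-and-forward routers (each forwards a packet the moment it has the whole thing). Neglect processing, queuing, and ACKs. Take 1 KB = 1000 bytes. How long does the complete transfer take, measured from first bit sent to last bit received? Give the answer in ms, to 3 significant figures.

20.4 ms

Per-hop transmission t_tx = L/R = 80000/1550000000 = 0.0516129 ms.
Per-hop propagation t_prop = 2000000/2.05e+08 = 9.7561 ms.
Pipeline fill: first packet needs 2·t_tx to clear all hops; remaining 15 packets each add one t_tx.
Total = (2+16-1)·t_tx + 2·t_prop = 17·0.0516129 + 2·9.7561 = 20.4 ms.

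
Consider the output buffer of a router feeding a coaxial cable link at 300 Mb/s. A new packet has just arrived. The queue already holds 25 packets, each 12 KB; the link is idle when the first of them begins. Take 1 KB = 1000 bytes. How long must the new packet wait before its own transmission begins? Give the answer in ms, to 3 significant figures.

8.00 ms

Each queued packet: L/R = 96000/300000000 = 0.32 ms.
25 queued → 8 ms.
Queuing delay = 8.00 ms.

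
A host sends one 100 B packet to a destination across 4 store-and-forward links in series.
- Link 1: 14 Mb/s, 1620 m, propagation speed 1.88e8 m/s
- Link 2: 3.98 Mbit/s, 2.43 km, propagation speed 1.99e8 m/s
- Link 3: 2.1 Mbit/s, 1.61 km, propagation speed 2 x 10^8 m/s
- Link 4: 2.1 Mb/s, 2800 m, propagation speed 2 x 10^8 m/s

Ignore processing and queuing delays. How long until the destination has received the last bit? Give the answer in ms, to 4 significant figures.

L = 100 × 8 = 800 bits.
Transmission delays (L/R per hop): 0.0571429, 0.201005, 0.380952, 0.380952 ms; sum = 1.02005 ms.
Propagation delays (d/s per hop): 0.00861702, 0.0122111, 0.00805, 0.014 ms; sum = 0.0428781 ms.
End-to-end = 1.063 ms.

1.063 ms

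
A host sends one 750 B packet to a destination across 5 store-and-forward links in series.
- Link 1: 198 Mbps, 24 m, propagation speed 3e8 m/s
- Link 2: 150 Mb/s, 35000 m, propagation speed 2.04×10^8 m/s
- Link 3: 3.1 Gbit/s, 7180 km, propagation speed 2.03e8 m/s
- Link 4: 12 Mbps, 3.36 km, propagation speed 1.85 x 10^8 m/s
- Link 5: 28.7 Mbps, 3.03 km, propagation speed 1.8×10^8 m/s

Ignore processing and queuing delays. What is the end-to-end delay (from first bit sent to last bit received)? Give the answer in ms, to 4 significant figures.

L = 750 × 8 = 6000 bits.
Transmission delays (L/R per hop): 0.030303, 0.04, 0.00193548, 0.5, 0.209059 ms; sum = 0.781298 ms.
Propagation delays (d/s per hop): 8e-05, 0.171569, 35.3695, 0.0181622, 0.0168333 ms; sum = 35.5761 ms.
End-to-end = 36.36 ms.

36.36 ms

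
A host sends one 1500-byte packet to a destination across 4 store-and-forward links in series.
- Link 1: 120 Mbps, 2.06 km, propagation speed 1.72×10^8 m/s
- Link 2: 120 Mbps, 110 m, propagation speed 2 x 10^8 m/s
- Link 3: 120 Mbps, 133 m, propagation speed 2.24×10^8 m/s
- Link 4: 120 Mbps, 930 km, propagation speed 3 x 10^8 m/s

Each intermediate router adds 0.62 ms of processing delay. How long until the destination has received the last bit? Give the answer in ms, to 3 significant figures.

L = 1500 × 8 = 12000 bits.
Transmission delay per hop = L/R = 12000/120000000 = 0.1 ms; 4 hops → 0.4 ms.
Propagation delays (d/s per hop): 0.0119767, 0.00055, 0.00059375, 3.1 ms; sum = 3.11312 ms.
Processing at 3 router(s): 3 × 0.62 ms = 1.86 ms.
End-to-end = 5.37 ms.

5.37 ms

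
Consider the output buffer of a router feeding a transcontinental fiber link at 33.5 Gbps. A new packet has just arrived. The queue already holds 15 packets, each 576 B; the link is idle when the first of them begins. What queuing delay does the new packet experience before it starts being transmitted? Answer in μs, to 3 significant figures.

Each queued packet: L/R = 4608/33500000000 = 0.137552 μs.
15 queued → 2.06328 μs.
Queuing delay = 2.06 μs.

2.06 μs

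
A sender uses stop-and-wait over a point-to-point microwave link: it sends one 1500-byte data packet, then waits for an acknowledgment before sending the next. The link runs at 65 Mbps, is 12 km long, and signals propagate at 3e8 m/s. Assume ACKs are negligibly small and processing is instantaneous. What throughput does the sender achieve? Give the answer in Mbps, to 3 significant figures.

t_tx = L/R = 12000/65000000 = 0.000184615 s.
t_prop = 12000/300000000 = 4e-05 s; RTT = 8e-05 s.
Cycle = t_tx + RTT = 0.000264615 s.
Throughput = L / cycle = 12000 / 0.000264615 = 45.3 Mbps.

45.3 Mbps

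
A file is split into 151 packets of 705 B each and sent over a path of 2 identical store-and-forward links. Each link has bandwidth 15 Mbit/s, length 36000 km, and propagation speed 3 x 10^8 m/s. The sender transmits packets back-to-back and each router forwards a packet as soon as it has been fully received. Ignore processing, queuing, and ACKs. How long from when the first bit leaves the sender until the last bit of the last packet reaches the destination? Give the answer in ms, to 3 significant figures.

297 ms

Per-hop transmission t_tx = L/R = 5640/15000000 = 0.376 ms.
Per-hop propagation t_prop = 36000000/300000000 = 120 ms.
Pipeline fill: first packet needs 2·t_tx to clear all hops; remaining 150 packets each add one t_tx.
Total = (2+151-1)·t_tx + 2·t_prop = 152·0.376 + 2·120 = 297 ms.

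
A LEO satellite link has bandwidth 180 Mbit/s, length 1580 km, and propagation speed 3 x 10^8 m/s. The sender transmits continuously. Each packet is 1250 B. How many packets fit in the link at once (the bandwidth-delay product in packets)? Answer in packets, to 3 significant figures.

94.8 packets

Propagation delay = 1580000 / 300000000 = 0.00526667 s.
BDP = R × t_prop = 180000000 × 0.00526667 = 948000 bits.
In packets of 10000 bits: 94.8 packets.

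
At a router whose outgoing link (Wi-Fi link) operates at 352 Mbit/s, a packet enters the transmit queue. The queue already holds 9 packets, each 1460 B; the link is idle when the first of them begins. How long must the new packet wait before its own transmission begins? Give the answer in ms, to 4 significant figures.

0.2986 ms

Each queued packet: L/R = 11680/352000000 = 0.0331818 ms.
9 queued → 0.298636 ms.
Queuing delay = 0.2986 ms.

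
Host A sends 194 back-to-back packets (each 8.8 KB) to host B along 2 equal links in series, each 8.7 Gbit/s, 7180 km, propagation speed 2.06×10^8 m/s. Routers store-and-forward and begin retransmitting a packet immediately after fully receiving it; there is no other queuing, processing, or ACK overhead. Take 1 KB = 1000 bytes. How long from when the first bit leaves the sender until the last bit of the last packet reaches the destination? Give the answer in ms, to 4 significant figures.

Per-hop transmission t_tx = L/R = 70400/8700000000 = 0.00809195 ms.
Per-hop propagation t_prop = 7180000/206000000 = 34.8544 ms.
Pipeline fill: first packet needs 2·t_tx to clear all hops; remaining 193 packets each add one t_tx.
Total = (2+194-1)·t_tx + 2·t_prop = 195·0.00809195 + 2·34.8544 = 71.29 ms.

71.29 ms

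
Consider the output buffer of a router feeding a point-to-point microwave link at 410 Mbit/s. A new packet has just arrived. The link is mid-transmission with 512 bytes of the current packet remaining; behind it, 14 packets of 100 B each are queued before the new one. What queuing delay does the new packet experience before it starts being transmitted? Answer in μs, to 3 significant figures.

Each queued packet: L/R = 800/410000000 = 1.95122 μs.
14 queued → 27.3171 μs.
Plus remaining 4096 bits of current packet: 9.99024 μs.
Queuing delay = 37.3 μs.

37.3 μs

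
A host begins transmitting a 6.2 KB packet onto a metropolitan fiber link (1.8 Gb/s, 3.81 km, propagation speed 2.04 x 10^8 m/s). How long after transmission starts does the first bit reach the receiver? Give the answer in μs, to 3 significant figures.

First bit experiences only propagation delay: d/s = 3810/204000000 = 18.7 μs.

18.7 μs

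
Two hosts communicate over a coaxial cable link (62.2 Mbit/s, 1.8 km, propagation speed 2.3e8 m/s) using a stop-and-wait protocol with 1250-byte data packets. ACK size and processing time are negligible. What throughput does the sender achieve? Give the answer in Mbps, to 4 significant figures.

t_tx = L/R = 10000/62200000 = 0.000160772 s.
t_prop = 1800/2.3e+08 = 7.82609e-06 s; RTT = 1.56522e-05 s.
Cycle = t_tx + RTT = 0.000176424 s.
Throughput = L / cycle = 10000 / 0.000176424 = 56.68 Mbps.

56.68 Mbps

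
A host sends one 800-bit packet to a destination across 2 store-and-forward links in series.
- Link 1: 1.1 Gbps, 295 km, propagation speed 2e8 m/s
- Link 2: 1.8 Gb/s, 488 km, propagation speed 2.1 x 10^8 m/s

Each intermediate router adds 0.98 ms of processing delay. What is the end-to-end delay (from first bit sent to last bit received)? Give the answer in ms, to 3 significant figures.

Transmission delays (L/R per hop): 0.000727273, 0.000444444 ms; sum = 0.00117172 ms.
Propagation delays (d/s per hop): 1.475, 2.32381 ms; sum = 3.79881 ms.
Processing at 1 router(s): 1 × 0.98 ms = 0.98 ms.
End-to-end = 4.78 ms.

4.78 ms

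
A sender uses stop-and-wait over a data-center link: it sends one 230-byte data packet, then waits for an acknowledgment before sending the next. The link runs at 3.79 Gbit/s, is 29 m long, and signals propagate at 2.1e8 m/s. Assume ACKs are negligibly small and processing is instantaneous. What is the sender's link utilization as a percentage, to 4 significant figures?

t_tx = L/R = 1840/3790000000 = 4.85488e-07 s.
t_prop = 29/210000000 = 1.38095e-07 s; RTT = 2.7619e-07 s.
Cycle = t_tx + RTT = 7.61679e-07 s.
Utilization = t_tx / cycle = 4.85488e-07/7.61679e-07 = 63.74 %.

63.74 %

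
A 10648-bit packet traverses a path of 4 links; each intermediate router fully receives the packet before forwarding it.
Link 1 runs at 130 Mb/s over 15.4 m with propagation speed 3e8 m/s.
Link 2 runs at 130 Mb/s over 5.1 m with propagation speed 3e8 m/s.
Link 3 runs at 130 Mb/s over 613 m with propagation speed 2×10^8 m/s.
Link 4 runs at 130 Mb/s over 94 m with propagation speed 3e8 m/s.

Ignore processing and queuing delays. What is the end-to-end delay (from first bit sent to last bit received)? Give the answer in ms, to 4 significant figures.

Transmission delay per hop = L/R = 10648/130000000 = 0.0819077 ms; 4 hops → 0.327631 ms.
Propagation delays (d/s per hop): 5.13333e-05, 1.7e-05, 0.003065, 0.000313333 ms; sum = 0.00344667 ms.
End-to-end = 0.3311 ms.

0.3311 ms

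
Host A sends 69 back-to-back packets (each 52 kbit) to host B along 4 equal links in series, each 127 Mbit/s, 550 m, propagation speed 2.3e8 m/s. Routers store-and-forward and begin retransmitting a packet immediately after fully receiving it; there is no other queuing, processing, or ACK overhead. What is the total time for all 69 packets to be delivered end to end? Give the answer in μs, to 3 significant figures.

Per-hop transmission t_tx = L/R = 52000/127000000 = 409.449 μs.
Per-hop propagation t_prop = 550/2.3e+08 = 2.3913 μs.
Pipeline fill: first packet needs 4·t_tx to clear all hops; remaining 68 packets each add one t_tx.
Total = (4+69-1)·t_tx + 4·t_prop = 72·409.449 + 4·2.3913 = 29500 μs.

29500 μs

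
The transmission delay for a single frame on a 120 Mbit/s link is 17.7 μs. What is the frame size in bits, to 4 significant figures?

2124 bits

L = R × t_tx = 120000000 b/s × 1.77e-05 s = 2124 bits.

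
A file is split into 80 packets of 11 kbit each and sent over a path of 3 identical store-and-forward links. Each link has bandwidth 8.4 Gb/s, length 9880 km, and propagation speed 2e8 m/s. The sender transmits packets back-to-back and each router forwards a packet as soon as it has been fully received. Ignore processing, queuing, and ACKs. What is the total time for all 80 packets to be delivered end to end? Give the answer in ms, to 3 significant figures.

148 ms

Per-hop transmission t_tx = L/R = 11000/8400000000 = 0.00130952 ms.
Per-hop propagation t_prop = 9880000/200000000 = 49.4 ms.
Pipeline fill: first packet needs 3·t_tx to clear all hops; remaining 79 packets each add one t_tx.
Total = (3+80-1)·t_tx + 3·t_prop = 82·0.00130952 + 3·49.4 = 148 ms.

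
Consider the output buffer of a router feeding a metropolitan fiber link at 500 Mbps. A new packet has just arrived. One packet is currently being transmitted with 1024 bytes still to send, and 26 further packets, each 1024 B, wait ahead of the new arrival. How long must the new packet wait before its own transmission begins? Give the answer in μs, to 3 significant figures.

Each queued packet: L/R = 8192/500000000 = 16.384 μs.
26 queued → 425.984 μs.
Plus remaining 8192 bits of current packet: 16.384 μs.
Queuing delay = 442 μs.

442 μs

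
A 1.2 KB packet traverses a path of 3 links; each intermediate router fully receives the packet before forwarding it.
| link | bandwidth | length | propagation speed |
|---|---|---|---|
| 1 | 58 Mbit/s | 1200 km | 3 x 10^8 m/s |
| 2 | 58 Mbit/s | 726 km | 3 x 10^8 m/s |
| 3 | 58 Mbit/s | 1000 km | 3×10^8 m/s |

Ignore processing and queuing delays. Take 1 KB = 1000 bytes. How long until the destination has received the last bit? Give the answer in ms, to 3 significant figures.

10.2 ms

L = 9600 bits.
Transmission delay per hop = L/R = 9600/58000000 = 0.165517 ms; 3 hops → 0.496552 ms.
Propagation delays (d/s per hop): 4, 2.42, 3.33333 ms; sum = 9.75333 ms.
End-to-end = 10.2 ms.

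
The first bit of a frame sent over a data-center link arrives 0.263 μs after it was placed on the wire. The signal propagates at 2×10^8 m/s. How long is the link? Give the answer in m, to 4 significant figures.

d = s × t_prop = 200000000 × 2.63e-07 = 52.60 m.

52.60 m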